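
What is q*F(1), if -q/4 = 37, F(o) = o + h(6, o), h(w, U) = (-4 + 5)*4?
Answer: -740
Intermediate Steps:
h(w, U) = 4 (h(w, U) = 1*4 = 4)
F(o) = 4 + o (F(o) = o + 4 = 4 + o)
q = -148 (q = -4*37 = -148)
q*F(1) = -148*(4 + 1) = -148*5 = -740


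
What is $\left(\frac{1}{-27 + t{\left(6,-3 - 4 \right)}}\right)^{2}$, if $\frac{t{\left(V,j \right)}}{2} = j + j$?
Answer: $\frac{1}{3025} \approx 0.00033058$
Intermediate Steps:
$t{\left(V,j \right)} = 4 j$ ($t{\left(V,j \right)} = 2 \left(j + j\right) = 2 \cdot 2 j = 4 j$)
$\left(\frac{1}{-27 + t{\left(6,-3 - 4 \right)}}\right)^{2} = \left(\frac{1}{-27 + 4 \left(-3 - 4\right)}\right)^{2} = \left(\frac{1}{-27 + 4 \left(-7\right)}\right)^{2} = \left(\frac{1}{-27 - 28}\right)^{2} = \left(\frac{1}{-55}\right)^{2} = \left(- \frac{1}{55}\right)^{2} = \frac{1}{3025}$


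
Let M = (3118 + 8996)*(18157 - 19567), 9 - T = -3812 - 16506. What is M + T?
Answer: -17060413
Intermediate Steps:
T = 20327 (T = 9 - (-3812 - 16506) = 9 - 1*(-20318) = 9 + 20318 = 20327)
M = -17080740 (M = 12114*(-1410) = -17080740)
M + T = -17080740 + 20327 = -17060413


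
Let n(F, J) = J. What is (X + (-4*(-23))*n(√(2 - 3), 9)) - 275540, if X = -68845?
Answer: -343557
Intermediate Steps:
(X + (-4*(-23))*n(√(2 - 3), 9)) - 275540 = (-68845 - 4*(-23)*9) - 275540 = (-68845 + 92*9) - 275540 = (-68845 + 828) - 275540 = -68017 - 275540 = -343557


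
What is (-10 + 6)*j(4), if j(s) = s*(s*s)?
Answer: -256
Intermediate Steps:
j(s) = s³ (j(s) = s*s² = s³)
(-10 + 6)*j(4) = (-10 + 6)*4³ = -4*64 = -256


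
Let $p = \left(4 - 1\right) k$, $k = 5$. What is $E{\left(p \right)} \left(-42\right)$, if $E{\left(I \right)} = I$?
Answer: $-630$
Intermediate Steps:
$p = 15$ ($p = \left(4 - 1\right) 5 = 3 \cdot 5 = 15$)
$E{\left(p \right)} \left(-42\right) = 15 \left(-42\right) = -630$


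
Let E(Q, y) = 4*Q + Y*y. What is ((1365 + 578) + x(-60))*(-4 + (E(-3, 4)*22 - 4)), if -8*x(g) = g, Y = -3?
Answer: -1045468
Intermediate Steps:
E(Q, y) = -3*y + 4*Q (E(Q, y) = 4*Q - 3*y = -3*y + 4*Q)
x(g) = -g/8
((1365 + 578) + x(-60))*(-4 + (E(-3, 4)*22 - 4)) = ((1365 + 578) - 1/8*(-60))*(-4 + ((-3*4 + 4*(-3))*22 - 4)) = (1943 + 15/2)*(-4 + ((-12 - 12)*22 - 4)) = 3901*(-4 + (-24*22 - 4))/2 = 3901*(-4 + (-528 - 4))/2 = 3901*(-4 - 532)/2 = (3901/2)*(-536) = -1045468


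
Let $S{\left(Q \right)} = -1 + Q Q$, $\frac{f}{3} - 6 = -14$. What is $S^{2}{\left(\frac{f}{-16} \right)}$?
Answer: $\frac{25}{16} \approx 1.5625$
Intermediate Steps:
$f = -24$ ($f = 18 + 3 \left(-14\right) = 18 - 42 = -24$)
$S{\left(Q \right)} = -1 + Q^{2}$
$S^{2}{\left(\frac{f}{-16} \right)} = \left(-1 + \left(- \frac{24}{-16}\right)^{2}\right)^{2} = \left(-1 + \left(\left(-24\right) \left(- \frac{1}{16}\right)\right)^{2}\right)^{2} = \left(-1 + \left(\frac{3}{2}\right)^{2}\right)^{2} = \left(-1 + \frac{9}{4}\right)^{2} = \left(\frac{5}{4}\right)^{2} = \frac{25}{16}$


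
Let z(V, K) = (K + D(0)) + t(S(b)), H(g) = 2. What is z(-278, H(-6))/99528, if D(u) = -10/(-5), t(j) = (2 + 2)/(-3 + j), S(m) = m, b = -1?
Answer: 1/33176 ≈ 3.0142e-5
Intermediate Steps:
t(j) = 4/(-3 + j)
D(u) = 2 (D(u) = -10*(-⅕) = 2)
z(V, K) = 1 + K (z(V, K) = (K + 2) + 4/(-3 - 1) = (2 + K) + 4/(-4) = (2 + K) + 4*(-¼) = (2 + K) - 1 = 1 + K)
z(-278, H(-6))/99528 = (1 + 2)/99528 = 3*(1/99528) = 1/33176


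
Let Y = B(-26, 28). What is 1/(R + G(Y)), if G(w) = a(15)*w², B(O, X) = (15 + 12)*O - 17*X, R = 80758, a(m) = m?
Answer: 1/20896018 ≈ 4.7856e-8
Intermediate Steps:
B(O, X) = -17*X + 27*O (B(O, X) = 27*O - 17*X = -17*X + 27*O)
Y = -1178 (Y = -17*28 + 27*(-26) = -476 - 702 = -1178)
G(w) = 15*w²
1/(R + G(Y)) = 1/(80758 + 15*(-1178)²) = 1/(80758 + 15*1387684) = 1/(80758 + 20815260) = 1/20896018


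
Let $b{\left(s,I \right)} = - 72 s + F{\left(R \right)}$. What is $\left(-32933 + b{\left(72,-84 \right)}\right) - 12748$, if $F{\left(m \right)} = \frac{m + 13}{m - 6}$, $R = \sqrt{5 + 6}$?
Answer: $- \frac{1271714}{25} - \frac{19 \sqrt{11}}{25} \approx -50871.0$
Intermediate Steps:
$R = \sqrt{11} \approx 3.3166$
$F{\left(m \right)} = \frac{13 + m}{-6 + m}$
$b{\left(s,I \right)} = - 72 s + \frac{13 + \sqrt{11}}{-6 + \sqrt{11}}$
$\left(-32933 + b{\left(72,-84 \right)}\right) - 12748 = \left(-32933 - \left(\frac{129689}{25} + \frac{19 \sqrt{11}}{25}\right)\right) - 12748 = \left(- \frac{953014}{25} - \frac{19 \sqrt{11}}{25}\right) - 12748 = - \frac{1271714}{25} - \frac{19 \sqrt{11}}{25}$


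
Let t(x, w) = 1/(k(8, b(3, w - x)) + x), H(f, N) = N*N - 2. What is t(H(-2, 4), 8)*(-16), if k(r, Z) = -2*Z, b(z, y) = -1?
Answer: -1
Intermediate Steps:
H(f, N) = -2 + N**2 (H(f, N) = N**2 - 2 = -2 + N**2)
t(x, w) = 1/(2 + x) (t(x, w) = 1/(-2*(-1) + x) = 1/(2 + x))
t(H(-2, 4), 8)*(-16) = -16/(2 + (-2 + 4**2)) = -16/(2 + (-2 + 16)) = -16/(2 + 14) = -16/16 = (1/16)*(-16) = -1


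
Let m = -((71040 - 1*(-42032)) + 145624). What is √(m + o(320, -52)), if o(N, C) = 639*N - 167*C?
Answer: 2*I*√11383 ≈ 213.38*I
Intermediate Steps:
o(N, C) = -167*C + 639*N
m = -258696 (m = -((71040 + 42032) + 145624) = -(113072 + 145624) = -1*258696 = -258696)
√(m + o(320, -52)) = √(-258696 + (-167*(-52) + 639*320)) = √(-258696 + (8684 + 204480)) = √(-258696 + 213164) = √(-45532) = 2*I*√11383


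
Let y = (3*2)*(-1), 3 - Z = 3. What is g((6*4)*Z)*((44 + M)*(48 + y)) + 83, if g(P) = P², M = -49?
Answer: 83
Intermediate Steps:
Z = 0 (Z = 3 - 1*3 = 3 - 3 = 0)
y = -6 (y = 6*(-1) = -6)
g((6*4)*Z)*((44 + M)*(48 + y)) + 83 = ((6*4)*0)²*((44 - 49)*(48 - 6)) + 83 = (24*0)²*(-5*42) + 83 = 0²*(-210) + 83 = 0*(-210) + 83 = 0 + 83 = 83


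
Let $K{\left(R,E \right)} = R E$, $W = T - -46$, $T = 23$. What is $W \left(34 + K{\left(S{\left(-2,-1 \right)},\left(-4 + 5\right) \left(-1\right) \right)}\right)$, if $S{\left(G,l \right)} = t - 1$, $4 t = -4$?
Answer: $2484$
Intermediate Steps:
$t = -1$ ($t = \frac{1}{4} \left(-4\right) = -1$)
$S{\left(G,l \right)} = -2$ ($S{\left(G,l \right)} = -1 - 1 = -2$)
$W = 69$ ($W = 23 - -46 = 23 + 46 = 69$)
$K{\left(R,E \right)} = E R$
$W \left(34 + K{\left(S{\left(-2,-1 \right)},\left(-4 + 5\right) \left(-1\right) \right)}\right) = 69 \left(34 + \left(-4 + 5\right) \left(-1\right) \left(-2\right)\right) = 69 \left(34 + 1 \left(-1\right) \left(-2\right)\right) = 69 \left(34 - -2\right) = 69 \left(34 + 2\right) = 69 \cdot 36 = 2484$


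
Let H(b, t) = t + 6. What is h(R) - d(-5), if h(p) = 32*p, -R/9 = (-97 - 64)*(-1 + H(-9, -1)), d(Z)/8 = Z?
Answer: 185512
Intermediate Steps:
H(b, t) = 6 + t
d(Z) = 8*Z
R = 5796 (R = -9*(-97 - 64)*(-1 + (6 - 1)) = -(-1449)*(-1 + 5) = -(-1449)*4 = -9*(-644) = 5796)
h(R) - d(-5) = 32*5796 - 8*(-5) = 185472 - 1*(-40) = 185472 + 40 = 185512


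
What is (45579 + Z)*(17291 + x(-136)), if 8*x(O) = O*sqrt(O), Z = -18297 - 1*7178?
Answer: 347618264 - 683536*I*sqrt(34) ≈ 3.4762e+8 - 3.9857e+6*I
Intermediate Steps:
Z = -25475 (Z = -18297 - 7178 = -25475)
x(O) = O**(3/2)/8 (x(O) = (O*sqrt(O))/8 = O**(3/2)/8)
(45579 + Z)*(17291 + x(-136)) = (45579 - 25475)*(17291 + (-136)**(3/2)/8) = 20104*(17291 + (-272*I*sqrt(34))/8) = 20104*(17291 - 34*I*sqrt(34)) = 347618264 - 683536*I*sqrt(34)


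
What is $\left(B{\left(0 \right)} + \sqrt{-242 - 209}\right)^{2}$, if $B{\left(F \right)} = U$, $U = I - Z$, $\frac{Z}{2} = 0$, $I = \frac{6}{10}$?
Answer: $- \frac{11266}{25} + \frac{6 i \sqrt{451}}{5} \approx -450.64 + 25.484 i$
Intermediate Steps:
$I = \frac{3}{5}$ ($I = 6 \cdot \frac{1}{10} = \frac{3}{5} \approx 0.6$)
$Z = 0$ ($Z = 2 \cdot 0 = 0$)
$U = \frac{3}{5}$ ($U = \frac{3}{5} - 0 = \frac{3}{5} + 0 = \frac{3}{5} \approx 0.6$)
$B{\left(F \right)} = \frac{3}{5}$
$\left(B{\left(0 \right)} + \sqrt{-242 - 209}\right)^{2} = \left(\frac{3}{5} + \sqrt{-242 - 209}\right)^{2} = \left(\frac{3}{5} + \sqrt{-451}\right)^{2} = \left(\frac{3}{5} + i \sqrt{451}\right)^{2}$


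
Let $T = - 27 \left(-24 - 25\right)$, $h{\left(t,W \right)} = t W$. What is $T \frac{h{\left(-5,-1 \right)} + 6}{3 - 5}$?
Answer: $- \frac{14553}{2} \approx -7276.5$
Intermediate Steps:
$h{\left(t,W \right)} = W t$
$T = 1323$ ($T = \left(-27\right) \left(-49\right) = 1323$)
$T \frac{h{\left(-5,-1 \right)} + 6}{3 - 5} = 1323 \frac{\left(-1\right) \left(-5\right) + 6}{3 - 5} = 1323 \frac{5 + 6}{-2} = 1323 \cdot 11 \left(- \frac{1}{2}\right) = 1323 \left(- \frac{11}{2}\right) = - \frac{14553}{2}$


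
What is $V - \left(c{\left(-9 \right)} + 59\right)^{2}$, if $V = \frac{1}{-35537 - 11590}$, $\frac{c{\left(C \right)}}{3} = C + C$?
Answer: $- \frac{1178176}{47127} \approx -25.0$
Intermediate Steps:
$c{\left(C \right)} = 6 C$ ($c{\left(C \right)} = 3 \left(C + C\right) = 3 \cdot 2 C = 6 C$)
$V = - \frac{1}{47127}$ ($V = \frac{1}{-47127} = - \frac{1}{47127} \approx -2.1219 \cdot 10^{-5}$)
$V - \left(c{\left(-9 \right)} + 59\right)^{2} = - \frac{1}{47127} - \left(6 \left(-9\right) + 59\right)^{2} = - \frac{1}{47127} - \left(-54 + 59\right)^{2} = - \frac{1}{47127} - 5^{2} = - \frac{1}{47127} - 25 = - \frac{1178176}{47127}$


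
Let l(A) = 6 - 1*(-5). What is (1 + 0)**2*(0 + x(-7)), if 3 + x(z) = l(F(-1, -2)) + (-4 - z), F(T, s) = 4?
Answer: 11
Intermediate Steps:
l(A) = 11 (l(A) = 6 + 5 = 11)
x(z) = 4 - z (x(z) = -3 + (11 + (-4 - z)) = -3 + (7 - z) = 4 - z)
(1 + 0)**2*(0 + x(-7)) = (1 + 0)**2*(0 + (4 - 1*(-7))) = 1**2*(0 + (4 + 7)) = 1*(0 + 11) = 1*11 = 11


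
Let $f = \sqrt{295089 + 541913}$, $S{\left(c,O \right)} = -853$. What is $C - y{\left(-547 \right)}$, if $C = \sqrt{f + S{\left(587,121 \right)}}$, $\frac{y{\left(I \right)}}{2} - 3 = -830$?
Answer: $1654 + \sqrt{-853 + \sqrt{837002}} \approx 1661.9$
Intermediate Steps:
$y{\left(I \right)} = -1654$ ($y{\left(I \right)} = 6 + 2 \left(-830\right) = 6 - 1660 = -1654$)
$f = \sqrt{837002} \approx 914.88$
$C = \sqrt{-853 + \sqrt{837002}}$ ($C = \sqrt{\sqrt{837002} - 853} = \sqrt{-853 + \sqrt{837002}} \approx 7.8663$)
$C - y{\left(-547 \right)} = \sqrt{-853 + \sqrt{837002}} - -1654 = \sqrt{-853 + \sqrt{837002}} + 1654 = 1654 + \sqrt{-853 + \sqrt{837002}}$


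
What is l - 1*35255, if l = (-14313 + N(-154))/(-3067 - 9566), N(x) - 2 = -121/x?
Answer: -2078356489/58954 ≈ -35254.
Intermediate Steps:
N(x) = 2 - 121/x
l = 66781/58954 (l = (-14313 + (2 - 121/(-154)))/(-3067 - 9566) = (-14313 + (2 - 121*(-1/154)))/(-12633) = (-14313 + (2 + 11/14))*(-1/12633) = (-14313 + 39/14)*(-1/12633) = -200343/14*(-1/12633) = 66781/58954 ≈ 1.1328)
l - 1*35255 = 66781/58954 - 1*35255 = 66781/58954 - 35255 = -2078356489/58954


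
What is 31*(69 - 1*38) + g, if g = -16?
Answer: 945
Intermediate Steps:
31*(69 - 1*38) + g = 31*(69 - 1*38) - 16 = 31*(69 - 38) - 16 = 31*31 - 16 = 961 - 16 = 945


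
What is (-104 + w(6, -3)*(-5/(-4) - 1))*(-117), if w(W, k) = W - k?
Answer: 47619/4 ≈ 11905.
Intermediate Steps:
(-104 + w(6, -3)*(-5/(-4) - 1))*(-117) = (-104 + (6 - 1*(-3))*(-5/(-4) - 1))*(-117) = (-104 + (6 + 3)*(-5*(-1/4) - 1))*(-117) = (-104 + 9*(5/4 - 1))*(-117) = (-104 + 9*(1/4))*(-117) = (-104 + 9/4)*(-117) = -407/4*(-117) = 47619/4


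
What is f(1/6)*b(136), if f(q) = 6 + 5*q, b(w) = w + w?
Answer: 5576/3 ≈ 1858.7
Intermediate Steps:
b(w) = 2*w
f(1/6)*b(136) = (6 + 5/6)*(2*136) = (6 + 5*(1/6))*272 = (6 + 5/6)*272 = (41/6)*272 = 5576/3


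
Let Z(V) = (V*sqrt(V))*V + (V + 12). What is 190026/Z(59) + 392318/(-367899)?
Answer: -365011931089/336340255881 + 845883*sqrt(59)/914219 ≈ 6.0218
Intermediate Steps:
Z(V) = 12 + V + V**(5/2) (Z(V) = V**(3/2)*V + (12 + V) = V**(5/2) + (12 + V) = 12 + V + V**(5/2))
190026/Z(59) + 392318/(-367899) = 190026/(12 + 59 + 59**(5/2)) + 392318/(-367899) = 190026/(12 + 59 + 3481*sqrt(59)) + 392318*(-1/367899) = 190026/(71 + 3481*sqrt(59)) - 392318/367899 = -392318/367899 + 190026/(71 + 3481*sqrt(59))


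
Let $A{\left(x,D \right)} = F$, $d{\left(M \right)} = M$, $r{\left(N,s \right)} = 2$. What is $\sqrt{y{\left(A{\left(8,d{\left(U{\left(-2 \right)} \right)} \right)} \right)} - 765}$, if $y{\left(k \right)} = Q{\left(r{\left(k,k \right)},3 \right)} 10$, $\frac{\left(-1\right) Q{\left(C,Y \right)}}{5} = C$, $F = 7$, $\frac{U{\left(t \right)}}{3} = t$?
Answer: $i \sqrt{865} \approx 29.411 i$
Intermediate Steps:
$U{\left(t \right)} = 3 t$
$Q{\left(C,Y \right)} = - 5 C$
$A{\left(x,D \right)} = 7$
$y{\left(k \right)} = -100$ ($y{\left(k \right)} = \left(-5\right) 2 \cdot 10 = \left(-10\right) 10 = -100$)
$\sqrt{y{\left(A{\left(8,d{\left(U{\left(-2 \right)} \right)} \right)} \right)} - 765} = \sqrt{-100 - 765} = \sqrt{-865} = i \sqrt{865}$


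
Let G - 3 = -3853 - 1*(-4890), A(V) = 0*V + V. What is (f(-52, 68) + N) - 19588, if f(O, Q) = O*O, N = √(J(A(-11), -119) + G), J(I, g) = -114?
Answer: -16884 + √926 ≈ -16854.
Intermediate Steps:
A(V) = V (A(V) = 0 + V = V)
G = 1040 (G = 3 + (-3853 - 1*(-4890)) = 3 + (-3853 + 4890) = 3 + 1037 = 1040)
N = √926 (N = √(-114 + 1040) = √926 ≈ 30.430)
f(O, Q) = O²
(f(-52, 68) + N) - 19588 = ((-52)² + √926) - 19588 = (2704 + √926) - 19588 = -16884 + √926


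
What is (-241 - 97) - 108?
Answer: -446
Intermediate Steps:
(-241 - 97) - 108 = -338 - 108 = -446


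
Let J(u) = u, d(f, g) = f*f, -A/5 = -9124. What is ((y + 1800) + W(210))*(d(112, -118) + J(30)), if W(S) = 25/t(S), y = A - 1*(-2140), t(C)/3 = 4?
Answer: 3739161815/6 ≈ 6.2319e+8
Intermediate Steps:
A = 45620 (A = -5*(-9124) = 45620)
t(C) = 12 (t(C) = 3*4 = 12)
d(f, g) = f²
y = 47760 (y = 45620 - 1*(-2140) = 45620 + 2140 = 47760)
W(S) = 25/12
((y + 1800) + W(210))*(d(112, -118) + J(30)) = ((47760 + 1800) + 25/12)*(112² + 30) = (49560 + 25/12)*(12544 + 30) = (594745/12)*12574 = 3739161815/6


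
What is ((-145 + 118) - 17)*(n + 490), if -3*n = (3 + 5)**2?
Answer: -61864/3 ≈ -20621.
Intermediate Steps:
n = -64/3 (n = -(3 + 5)**2/3 = -1/3*8**2 = -1/3*64 = -64/3 ≈ -21.333)
((-145 + 118) - 17)*(n + 490) = ((-145 + 118) - 17)*(-64/3 + 490) = (-27 - 17)*(1406/3) = -44*1406/3 = -61864/3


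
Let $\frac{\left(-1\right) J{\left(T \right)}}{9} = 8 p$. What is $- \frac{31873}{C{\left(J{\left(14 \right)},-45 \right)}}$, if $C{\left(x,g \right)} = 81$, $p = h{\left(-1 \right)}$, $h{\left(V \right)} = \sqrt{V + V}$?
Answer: $- \frac{31873}{81} \approx -393.49$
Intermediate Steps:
$h{\left(V \right)} = \sqrt{2} \sqrt{V}$ ($h{\left(V \right)} = \sqrt{2 V} = \sqrt{2} \sqrt{V}$)
$p = i \sqrt{2}$ ($p = \sqrt{2} \sqrt{-1} = \sqrt{2} i = i \sqrt{2} \approx 1.4142 i$)
$J{\left(T \right)} = - 72 i \sqrt{2}$ ($J{\left(T \right)} = - 9 \cdot 8 i \sqrt{2} = - 72 i \sqrt{2}$)
$- \frac{31873}{C{\left(J{\left(14 \right)},-45 \right)}} = - \frac{31873}{81}$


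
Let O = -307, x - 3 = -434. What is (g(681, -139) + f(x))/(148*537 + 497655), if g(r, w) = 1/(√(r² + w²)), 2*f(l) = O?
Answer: -307/1154262 + √483082/278801597742 ≈ -0.00026597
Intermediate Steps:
x = -431 (x = 3 - 434 = -431)
f(l) = -307/2 (f(l) = (½)*(-307) = -307/2)
g(r, w) = (r² + w²)^(-½)
(g(681, -139) + f(x))/(148*537 + 497655) = ((681² + (-139)²)^(-½) - 307/2)/(148*537 + 497655) = ((463761 + 19321)^(-½) - 307/2)/(79476 + 497655) = (483082^(-½) - 307/2)/577131 = (√483082/483082 - 307/2)*(1/577131) = (-307/2 + √483082/483082)*(1/577131) = -307/1154262 + √483082/278801597742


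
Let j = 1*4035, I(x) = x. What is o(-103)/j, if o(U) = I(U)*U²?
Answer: -1092727/4035 ≈ -270.81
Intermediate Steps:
o(U) = U³ (o(U) = U*U² = U³)
j = 4035
o(-103)/j = (-103)³/4035 = -1092727*1/4035 = -1092727/4035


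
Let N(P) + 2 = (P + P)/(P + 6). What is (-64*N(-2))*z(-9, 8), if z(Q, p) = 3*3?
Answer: 1728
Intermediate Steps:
z(Q, p) = 9
N(P) = -2 + 2*P/(6 + P) (N(P) = -2 + (P + P)/(P + 6) = -2 + (2*P)/(6 + P) = -2 + 2*P/(6 + P))
(-64*N(-2))*z(-9, 8) = -(-768)/(6 - 2)*9 = -(-768)/4*9 = -64*(-3)*9 = 192*9 = 1728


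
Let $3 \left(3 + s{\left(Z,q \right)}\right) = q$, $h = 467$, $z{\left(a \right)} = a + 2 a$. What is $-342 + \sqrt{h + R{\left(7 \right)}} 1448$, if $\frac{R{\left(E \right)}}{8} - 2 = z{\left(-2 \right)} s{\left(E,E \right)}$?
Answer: $-342 + 1448 \sqrt{515} \approx 32518.0$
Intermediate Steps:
$z{\left(a \right)} = 3 a$
$s{\left(Z,q \right)} = -3 + \frac{q}{3}$
$R{\left(E \right)} = 160 - 16 E$ ($R{\left(E \right)} = 16 + 8 \cdot 3 \left(-2\right) \left(-3 + \frac{E}{3}\right) = 16 + 8 \left(- 6 \left(-3 + \frac{E}{3}\right)\right) = 16 + 8 \left(18 - 2 E\right) = 16 - \left(-144 + 16 E\right) = 160 - 16 E$)
$-342 + \sqrt{h + R{\left(7 \right)}} 1448 = -342 + \sqrt{467 + \left(160 - 112\right)} 1448 = -342 + \sqrt{467 + 48} \cdot 1448 = -342 + \sqrt{515} \cdot 1448 = -342 + 1448 \sqrt{515}$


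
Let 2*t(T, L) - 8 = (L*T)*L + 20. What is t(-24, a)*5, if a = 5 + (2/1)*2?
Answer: -4790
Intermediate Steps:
a = 9 (a = 5 + (2*1)*2 = 5 + 2*2 = 5 + 4 = 9)
t(T, L) = 14 + T*L**2/2 (t(T, L) = 4 + ((L*T)*L + 20)/2 = 4 + (T*L**2 + 20)/2 = 4 + (20 + T*L**2)/2 = 4 + (10 + T*L**2/2) = 14 + T*L**2/2)
t(-24, a)*5 = (14 + (1/2)*(-24)*9**2)*5 = (14 + (1/2)*(-24)*81)*5 = (14 - 972)*5 = -958*5 = -4790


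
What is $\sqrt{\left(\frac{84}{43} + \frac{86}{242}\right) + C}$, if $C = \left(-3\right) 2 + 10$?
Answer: $\frac{5 \sqrt{56459}}{473} \approx 2.5117$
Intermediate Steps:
$C = 4$ ($C = -6 + 10 = 4$)
$\sqrt{\left(\frac{84}{43} + \frac{86}{242}\right) + C} = \sqrt{\left(\frac{84}{43} + \frac{86}{242}\right) + 4} = \sqrt{\left(84 \cdot \frac{1}{43} + 86 \cdot \frac{1}{242}\right) + 4} = \sqrt{\left(\frac{84}{43} + \frac{43}{121}\right) + 4} = \sqrt{\frac{12013}{5203} + 4} = \sqrt{\frac{32825}{5203}} = \frac{5 \sqrt{56459}}{473}$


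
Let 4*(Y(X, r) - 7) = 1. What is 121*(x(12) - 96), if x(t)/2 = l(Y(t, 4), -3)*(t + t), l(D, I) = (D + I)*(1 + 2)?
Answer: 62436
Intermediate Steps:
Y(X, r) = 29/4 (Y(X, r) = 7 + (¼)*1 = 7 + ¼ = 29/4)
l(D, I) = 3*D + 3*I (l(D, I) = (D + I)*3 = 3*D + 3*I)
x(t) = 51*t (x(t) = 2*((3*(29/4) + 3*(-3))*(t + t)) = 2*((87/4 - 9)*(2*t)) = 2*(51*(2*t)/4) = 2*(51*t/2) = 51*t)
121*(x(12) - 96) = 121*(51*12 - 96) = 121*(612 - 96) = 121*516 = 62436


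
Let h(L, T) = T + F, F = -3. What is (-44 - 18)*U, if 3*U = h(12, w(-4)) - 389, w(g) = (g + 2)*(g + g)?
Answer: 23312/3 ≈ 7770.7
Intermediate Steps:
w(g) = 2*g*(2 + g) (w(g) = (2 + g)*(2*g) = 2*g*(2 + g))
h(L, T) = -3 + T (h(L, T) = T - 3 = -3 + T)
U = -376/3 (U = ((-3 + 2*(-4)*(2 - 4)) - 389)/3 = ((-3 + 2*(-4)*(-2)) - 389)/3 = ((-3 + 16) - 389)/3 = (13 - 389)/3 = (⅓)*(-376) = -376/3 ≈ -125.33)
(-44 - 18)*U = (-44 - 18)*(-376/3) = -62*(-376/3) = 23312/3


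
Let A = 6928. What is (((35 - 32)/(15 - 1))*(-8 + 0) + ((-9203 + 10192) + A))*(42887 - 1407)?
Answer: 2298282360/7 ≈ 3.2833e+8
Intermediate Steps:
(((35 - 32)/(15 - 1))*(-8 + 0) + ((-9203 + 10192) + A))*(42887 - 1407) = (((35 - 32)/(15 - 1))*(-8 + 0) + ((-9203 + 10192) + 6928))*(42887 - 1407) = ((3/14)*(-8) + (989 + 6928))*41480 = ((3*(1/14))*(-8) + 7917)*41480 = ((3/14)*(-8) + 7917)*41480 = (-12/7 + 7917)*41480 = (55407/7)*41480 = 2298282360/7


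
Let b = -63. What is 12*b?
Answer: -756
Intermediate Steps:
12*b = 12*(-63) = -756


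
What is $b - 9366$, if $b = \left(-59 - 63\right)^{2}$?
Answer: $5518$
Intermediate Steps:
$b = 14884$ ($b = \left(-122\right)^{2} = 14884$)
$b - 9366 = 14884 - 9366 = 5518$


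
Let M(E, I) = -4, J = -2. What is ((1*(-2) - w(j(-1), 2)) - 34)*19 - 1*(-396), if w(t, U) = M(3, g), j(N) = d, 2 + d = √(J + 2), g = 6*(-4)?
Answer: -212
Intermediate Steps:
g = -24
d = -2 (d = -2 + √(-2 + 2) = -2 + √0 = -2 + 0 = -2)
j(N) = -2
w(t, U) = -4
((1*(-2) - w(j(-1), 2)) - 34)*19 - 1*(-396) = ((1*(-2) - 1*(-4)) - 34)*19 - 1*(-396) = ((-2 + 4) - 34)*19 + 396 = (2 - 34)*19 + 396 = -32*19 + 396 = -608 + 396 = -212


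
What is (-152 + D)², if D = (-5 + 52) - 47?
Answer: 23104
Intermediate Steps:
D = 0 (D = 47 - 47 = 0)
(-152 + D)² = (-152 + 0)² = (-152)² = 23104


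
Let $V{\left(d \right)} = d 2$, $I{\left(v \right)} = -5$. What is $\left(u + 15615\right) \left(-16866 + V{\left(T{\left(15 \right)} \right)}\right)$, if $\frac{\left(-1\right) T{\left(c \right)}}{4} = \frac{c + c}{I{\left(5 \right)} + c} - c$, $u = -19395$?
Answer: $63390600$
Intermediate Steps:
$T{\left(c \right)} = 4 c - \frac{8 c}{-5 + c}$ ($T{\left(c \right)} = - 4 \left(\frac{c + c}{-5 + c} - c\right) = - 4 \left(\frac{2 c}{-5 + c} - c\right) = - 4 \left(- c + \frac{2 c}{-5 + c}\right) = 4 c - \frac{8 c}{-5 + c}$)
$V{\left(d \right)} = 2 d$
$\left(u + 15615\right) \left(-16866 + V{\left(T{\left(15 \right)} \right)}\right) = \left(-19395 + 15615\right) \left(-16866 + 2 \cdot 4 \cdot 15 \frac{1}{-5 + 15} \left(-7 + 15\right)\right) = - 3780 \left(-16866 + 2 \cdot 4 \cdot 15 \cdot \frac{1}{10} \cdot 8\right) = - 3780 \left(-16866 + 2 \cdot 48\right) = - 3780 \left(-16866 + 96\right) = \left(-3780\right) \left(-16770\right) = 63390600$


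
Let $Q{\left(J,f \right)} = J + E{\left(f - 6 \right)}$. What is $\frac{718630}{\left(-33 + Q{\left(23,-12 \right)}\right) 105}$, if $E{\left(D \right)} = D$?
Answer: $- \frac{71863}{294} \approx -244.43$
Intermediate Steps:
$Q{\left(J,f \right)} = -6 + J + f$ ($Q{\left(J,f \right)} = J + \left(f - 6\right) = J + \left(-6 + f\right) = -6 + J + f$)
$\frac{718630}{\left(-33 + Q{\left(23,-12 \right)}\right) 105} = \frac{718630}{\left(-33 - -5\right) 105} = \frac{718630}{\left(-33 + 5\right) 105} = \frac{718630}{\left(-28\right) 105} = \frac{718630}{-2940} = 718630 \left(- \frac{1}{2940}\right) = - \frac{71863}{294}$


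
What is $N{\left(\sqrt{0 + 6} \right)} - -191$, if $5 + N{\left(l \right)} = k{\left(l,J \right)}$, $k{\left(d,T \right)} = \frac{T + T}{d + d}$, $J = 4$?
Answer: $186 + \frac{2 \sqrt{6}}{3} \approx 187.63$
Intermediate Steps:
$k{\left(d,T \right)} = \frac{T}{d}$ ($k{\left(d,T \right)} = \frac{2 T}{2 d} = 2 T \frac{1}{2 d} = \frac{T}{d}$)
$N{\left(l \right)} = -5 + \frac{4}{l}$
$N{\left(\sqrt{0 + 6} \right)} - -191 = \left(-5 + \frac{4}{\sqrt{0 + 6}}\right) - -191 = \left(-5 + \frac{4}{\sqrt{6}}\right) + 191 = \left(-5 + 4 \frac{\sqrt{6}}{6}\right) + 191 = \left(-5 + \frac{2 \sqrt{6}}{3}\right) + 191 = 186 + \frac{2 \sqrt{6}}{3}$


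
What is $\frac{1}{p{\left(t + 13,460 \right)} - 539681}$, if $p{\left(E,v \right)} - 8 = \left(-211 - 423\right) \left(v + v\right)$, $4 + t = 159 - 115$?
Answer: $- \frac{1}{1122953} \approx -8.9051 \cdot 10^{-7}$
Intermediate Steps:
$t = 40$ ($t = -4 + \left(159 - 115\right) = -4 + 44 = 40$)
$p{\left(E,v \right)} = 8 - 1268 v$ ($p{\left(E,v \right)} = 8 + \left(-211 - 423\right) \left(v + v\right) = 8 - 634 \cdot 2 v = 8 - 1268 v$)
$\frac{1}{p{\left(t + 13,460 \right)} - 539681} = \frac{1}{\left(8 - 583280\right) - 539681} = \frac{1}{-583272 - 539681} = \frac{1}{-1122953} = - \frac{1}{1122953}$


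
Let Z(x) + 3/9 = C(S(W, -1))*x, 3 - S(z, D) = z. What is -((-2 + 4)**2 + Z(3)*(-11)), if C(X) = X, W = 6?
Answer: -320/3 ≈ -106.67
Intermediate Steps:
S(z, D) = 3 - z
Z(x) = -1/3 - 3*x (Z(x) = -1/3 + (3 - 1*6)*x = -1/3 + (3 - 6)*x = -1/3 - 3*x)
-((-2 + 4)**2 + Z(3)*(-11)) = -((-2 + 4)**2 + (-1/3 - 3*3)*(-11)) = -(2**2 + (-1/3 - 9)*(-11)) = -(4 - 28/3*(-11)) = -(4 + 308/3) = -1*320/3 = -320/3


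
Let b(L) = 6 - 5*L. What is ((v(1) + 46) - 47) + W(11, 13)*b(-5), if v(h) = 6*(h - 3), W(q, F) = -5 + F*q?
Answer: 4265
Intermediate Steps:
v(h) = -18 + 6*h (v(h) = 6*(-3 + h) = -18 + 6*h)
((v(1) + 46) - 47) + W(11, 13)*b(-5) = (((-18 + 6*1) + 46) - 47) + (-5 + 13*11)*(6 - 5*(-5)) = (((-18 + 6) + 46) - 47) + (-5 + 143)*(6 + 25) = ((-12 + 46) - 47) + 138*31 = (34 - 47) + 4278 = -13 + 4278 = 4265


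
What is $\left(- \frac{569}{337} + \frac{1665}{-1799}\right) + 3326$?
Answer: $\frac{2014846002}{606263} \approx 3323.4$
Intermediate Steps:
$\left(- \frac{569}{337} + \frac{1665}{-1799}\right) + 3326 = \left(\left(-569\right) \frac{1}{337} + 1665 \left(- \frac{1}{1799}\right)\right) + 3326 = \left(- \frac{569}{337} - \frac{1665}{1799}\right) + 3326 = - \frac{1584736}{606263} + 3326 = \frac{2014846002}{606263}$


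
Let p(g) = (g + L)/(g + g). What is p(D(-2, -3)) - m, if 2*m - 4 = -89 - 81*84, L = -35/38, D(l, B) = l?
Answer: 523675/152 ≈ 3445.2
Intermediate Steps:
L = -35/38 (L = -35*1/38 = -35/38 ≈ -0.92105)
m = -6889/2 (m = 2 + (-89 - 81*84)/2 = 2 + (-89 - 6804)/2 = 2 + (½)*(-6893) = 2 - 6893/2 = -6889/2 ≈ -3444.5)
p(g) = (-35/38 + g)/(2*g) (p(g) = (g - 35/38)/(g + g) = (-35/38 + g)/((2*g)) = (-35/38 + g)*(1/(2*g)) = (-35/38 + g)/(2*g))
p(D(-2, -3)) - m = (1/76)*(-35 + 38*(-2))/(-2) - 1*(-6889/2) = (1/76)*(-½)*(-35 - 76) + 6889/2 = (1/76)*(-½)*(-111) + 6889/2 = 111/152 + 6889/2 = 523675/152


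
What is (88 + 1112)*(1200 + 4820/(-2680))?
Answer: 96335400/67 ≈ 1.4378e+6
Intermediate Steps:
(88 + 1112)*(1200 + 4820/(-2680)) = 1200*(1200 + 4820*(-1/2680)) = 1200*(1200 - 241/134) = 1200*(160559/134) = 96335400/67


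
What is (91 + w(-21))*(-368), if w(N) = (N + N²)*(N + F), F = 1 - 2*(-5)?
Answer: 1512112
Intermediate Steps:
F = 11 (F = 1 + 10 = 11)
w(N) = (11 + N)*(N + N²) (w(N) = (N + N²)*(N + 11) = (N + N²)*(11 + N) = (11 + N)*(N + N²))
(91 + w(-21))*(-368) = (91 - 21*(11 + (-21)² + 12*(-21)))*(-368) = (91 - 21*(11 + 441 - 252))*(-368) = (91 - 21*200)*(-368) = (91 - 4200)*(-368) = -4109*(-368) = 1512112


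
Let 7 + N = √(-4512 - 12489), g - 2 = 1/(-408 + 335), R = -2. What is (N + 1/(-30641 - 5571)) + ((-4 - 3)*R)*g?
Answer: 55005955/2643476 + 3*I*√1889 ≈ 20.808 + 130.39*I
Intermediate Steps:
g = 145/73 (g = 2 + 1/(-408 + 335) = 2 + 1/(-73) = 2 - 1/73 = 145/73 ≈ 1.9863)
N = -7 + 3*I*√1889 (N = -7 + √(-4512 - 12489) = -7 + √(-17001) = -7 + 3*I*√1889 ≈ -7.0 + 130.39*I)
(N + 1/(-30641 - 5571)) + ((-4 - 3)*R)*g = ((-7 + 3*I*√1889) + 1/(-30641 - 5571)) + ((-4 - 3)*(-2))*(145/73) = ((-7 + 3*I*√1889) + 1/(-36212)) - 7*(-2)*(145/73) = ((-7 + 3*I*√1889) - 1/36212) + 14*(145/73) = (-253485/36212 + 3*I*√1889) + 2030/73 = 55005955/2643476 + 3*I*√1889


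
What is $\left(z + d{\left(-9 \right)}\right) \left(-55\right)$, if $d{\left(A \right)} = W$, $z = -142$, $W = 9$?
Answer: $7315$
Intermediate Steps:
$d{\left(A \right)} = 9$
$\left(z + d{\left(-9 \right)}\right) \left(-55\right) = \left(-142 + 9\right) \left(-55\right) = \left(-133\right) \left(-55\right) = 7315$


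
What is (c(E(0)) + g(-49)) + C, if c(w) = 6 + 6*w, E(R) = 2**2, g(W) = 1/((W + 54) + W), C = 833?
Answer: 37971/44 ≈ 862.98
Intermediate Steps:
g(W) = 1/(54 + 2*W) (g(W) = 1/((54 + W) + W) = 1/(54 + 2*W))
E(R) = 4
(c(E(0)) + g(-49)) + C = ((6 + 6*4) + 1/(2*(27 - 49))) + 833 = ((6 + 24) + (1/2)/(-22)) + 833 = (30 + (1/2)*(-1/22)) + 833 = (30 - 1/44) + 833 = 1319/44 + 833 = 37971/44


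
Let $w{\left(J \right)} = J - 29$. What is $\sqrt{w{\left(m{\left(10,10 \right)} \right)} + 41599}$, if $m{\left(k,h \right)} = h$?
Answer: $6 \sqrt{1155} \approx 203.91$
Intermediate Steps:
$w{\left(J \right)} = -29 + J$
$\sqrt{w{\left(m{\left(10,10 \right)} \right)} + 41599} = \sqrt{\left(-29 + 10\right) + 41599} = \sqrt{-19 + 41599} = \sqrt{41580} = 6 \sqrt{1155}$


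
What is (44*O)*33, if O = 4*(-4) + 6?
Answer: -14520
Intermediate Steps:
O = -10 (O = -16 + 6 = -10)
(44*O)*33 = (44*(-10))*33 = -440*33 = -14520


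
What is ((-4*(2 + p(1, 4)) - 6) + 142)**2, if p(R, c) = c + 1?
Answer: 11664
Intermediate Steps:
p(R, c) = 1 + c
((-4*(2 + p(1, 4)) - 6) + 142)**2 = ((-4*(2 + (1 + 4)) - 6) + 142)**2 = ((-4*(2 + 5) - 6) + 142)**2 = ((-4*7 - 6) + 142)**2 = ((-28 - 6) + 142)**2 = (-34 + 142)**2 = 108**2 = 11664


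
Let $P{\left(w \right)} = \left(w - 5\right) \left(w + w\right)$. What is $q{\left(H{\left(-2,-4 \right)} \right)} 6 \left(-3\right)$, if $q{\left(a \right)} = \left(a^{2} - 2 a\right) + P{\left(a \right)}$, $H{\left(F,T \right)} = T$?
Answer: $-1728$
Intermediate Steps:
$P{\left(w \right)} = 2 w \left(-5 + w\right)$ ($P{\left(w \right)} = \left(-5 + w\right) 2 w = 2 w \left(-5 + w\right)$)
$q{\left(a \right)} = a^{2} - 2 a + 2 a \left(-5 + a\right)$ ($q{\left(a \right)} = \left(a^{2} - 2 a\right) + 2 a \left(-5 + a\right) = a^{2} - 2 a + 2 a \left(-5 + a\right)$)
$q{\left(H{\left(-2,-4 \right)} \right)} 6 \left(-3\right) = 3 \left(-4\right) \left(-4 - 4\right) 6 \left(-3\right) = 3 \left(-4\right) \left(-8\right) \left(-18\right) = 96 \left(-18\right) = -1728$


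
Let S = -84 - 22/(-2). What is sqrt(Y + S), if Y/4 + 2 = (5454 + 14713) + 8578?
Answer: sqrt(114899) ≈ 338.97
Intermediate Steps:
Y = 114972 (Y = -8 + 4*((5454 + 14713) + 8578) = -8 + 4*(20167 + 8578) = -8 + 4*28745 = -8 + 114980 = 114972)
S = -73 (S = -84 - 1/2*(-22) = -84 + 11 = -73)
sqrt(Y + S) = sqrt(114972 - 73) = sqrt(114899)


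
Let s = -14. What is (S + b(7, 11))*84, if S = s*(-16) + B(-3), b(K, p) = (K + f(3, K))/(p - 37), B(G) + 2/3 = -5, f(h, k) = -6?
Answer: 238378/13 ≈ 18337.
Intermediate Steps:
B(G) = -17/3 (B(G) = -2/3 - 5 = -17/3)
b(K, p) = (-6 + K)/(-37 + p) (b(K, p) = (K - 6)/(p - 37) = (-6 + K)/(-37 + p))
S = 655/3 (S = -14*(-16) - 17/3 = 224 - 17/3 = 655/3 ≈ 218.33)
(S + b(7, 11))*84 = (655/3 + (-6 + 7)/(-37 + 11))*84 = (655/3 + 1/(-26))*84 = (655/3 - 1/26*1)*84 = (655/3 - 1/26)*84 = (17027/78)*84 = 238378/13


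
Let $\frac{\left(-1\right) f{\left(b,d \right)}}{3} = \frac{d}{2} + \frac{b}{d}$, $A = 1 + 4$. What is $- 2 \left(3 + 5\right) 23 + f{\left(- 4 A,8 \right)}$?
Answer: $- \frac{745}{2} \approx -372.5$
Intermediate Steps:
$A = 5$
$f{\left(b,d \right)} = - \frac{3 d}{2} - \frac{3 b}{d}$ ($f{\left(b,d \right)} = - 3 \left(\frac{d}{2} + \frac{b}{d}\right) = - \frac{3 d}{2} - \frac{3 b}{d}$)
$- 2 \left(3 + 5\right) 23 + f{\left(- 4 A,8 \right)} = - 2 \left(3 + 5\right) 23 - \left(12 + \frac{3 \left(\left(-4\right) 5\right)}{8}\right) = \left(-2\right) 8 \cdot 23 - \left(12 - \frac{15}{2}\right) = \left(-16\right) 23 + \left(-12 + \frac{15}{2}\right) = -368 - \frac{9}{2} = - \frac{745}{2}$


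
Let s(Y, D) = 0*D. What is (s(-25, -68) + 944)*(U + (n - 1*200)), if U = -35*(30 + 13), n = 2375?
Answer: 632480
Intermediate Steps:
s(Y, D) = 0
U = -1505 (U = -35*43 = -1505)
(s(-25, -68) + 944)*(U + (n - 1*200)) = (0 + 944)*(-1505 + (2375 - 1*200)) = 944*(-1505 + (2375 - 200)) = 944*(-1505 + 2175) = 944*670 = 632480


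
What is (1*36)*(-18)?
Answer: -648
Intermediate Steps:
(1*36)*(-18) = 36*(-18) = -648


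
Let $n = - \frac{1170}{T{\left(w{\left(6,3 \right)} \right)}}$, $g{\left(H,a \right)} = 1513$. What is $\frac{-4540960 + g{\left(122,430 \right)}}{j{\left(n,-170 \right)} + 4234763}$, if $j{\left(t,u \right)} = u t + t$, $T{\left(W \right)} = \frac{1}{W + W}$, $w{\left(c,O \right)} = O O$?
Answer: $- \frac{4539447}{7793903} \approx -0.58244$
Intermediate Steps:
$w{\left(c,O \right)} = O^{2}$
$T{\left(W \right)} = \frac{1}{2 W}$
$n = -21060$ ($n = - \frac{1170}{\frac{1}{2} \frac{1}{3^{2}}} = - \frac{1170}{\frac{1}{2} \cdot \frac{1}{9}} = - 1170 \frac{1}{\frac{1}{18}} = \left(-1170\right) 18 = -21060$)
$j{\left(t,u \right)} = t + t u$ ($j{\left(t,u \right)} = t u + t = t + t u$)
$\frac{-4540960 + g{\left(122,430 \right)}}{j{\left(n,-170 \right)} + 4234763} = \frac{-4540960 + 1513}{- 21060 \left(1 - 170\right) + 4234763} = - \frac{4539447}{\left(-21060\right) \left(-169\right) + 4234763} = - \frac{4539447}{3559140 + 4234763} = - \frac{4539447}{7793903}$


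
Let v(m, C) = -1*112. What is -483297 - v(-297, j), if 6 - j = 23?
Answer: -483185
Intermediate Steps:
j = -17 (j = 6 - 1*23 = 6 - 23 = -17)
v(m, C) = -112
-483297 - v(-297, j) = -483297 - 1*(-112) = -483297 + 112 = -483185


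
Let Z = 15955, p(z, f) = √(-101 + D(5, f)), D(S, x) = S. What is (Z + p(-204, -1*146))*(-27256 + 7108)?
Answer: -321461340 - 80592*I*√6 ≈ -3.2146e+8 - 1.9741e+5*I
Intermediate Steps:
p(z, f) = 4*I*√6 (p(z, f) = √(-101 + 5) = √(-96) = 4*I*√6)
(Z + p(-204, -1*146))*(-27256 + 7108) = (15955 + 4*I*√6)*(-27256 + 7108) = (15955 + 4*I*√6)*(-20148) = -321461340 - 80592*I*√6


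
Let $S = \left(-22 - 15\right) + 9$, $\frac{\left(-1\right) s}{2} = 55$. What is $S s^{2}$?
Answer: $-338800$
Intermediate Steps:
$s = -110$ ($s = \left(-2\right) 55 = -110$)
$S = -28$ ($S = \left(-22 - 15\right) + 9 = -37 + 9 = -28$)
$S s^{2} = - 28 \left(-110\right)^{2} = \left(-28\right) 12100 = -338800$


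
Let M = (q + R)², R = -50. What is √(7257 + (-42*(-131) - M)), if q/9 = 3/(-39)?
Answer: √1721990/13 ≈ 100.94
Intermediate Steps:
q = -9/13 (q = 9*(3/(-39)) = 9*(3*(-1/39)) = 9*(-1/13) = -9/13 ≈ -0.69231)
M = 434281/169 (M = (-9/13 - 50)² = (-659/13)² = 434281/169 ≈ 2569.7)
√(7257 + (-42*(-131) - M)) = √(7257 + (-42*(-131) - 1*434281/169)) = √(7257 + (5502 - 434281/169)) = √(7257 + 495557/169) = √(1721990/169) = √1721990/13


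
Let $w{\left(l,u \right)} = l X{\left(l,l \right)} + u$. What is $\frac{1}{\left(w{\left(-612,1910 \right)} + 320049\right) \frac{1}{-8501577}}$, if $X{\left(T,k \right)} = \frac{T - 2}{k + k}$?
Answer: $- \frac{8501577}{321652} \approx -26.431$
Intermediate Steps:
$X{\left(T,k \right)} = \frac{-2 + T}{2 k}$
$w{\left(l,u \right)} = -1 + u + \frac{l}{2}$ ($w{\left(l,u \right)} = l \frac{-2 + l}{2 l} + u = \left(-1 + \frac{l}{2}\right) + u = -1 + u + \frac{l}{2}$)
$\frac{1}{\left(w{\left(-612,1910 \right)} + 320049\right) \frac{1}{-8501577}} = \frac{1}{\left(\left(-1 + 1910 + \frac{1}{2} \left(-612\right)\right) + 320049\right) \frac{1}{-8501577}} = \frac{1}{\left(\left(-1 + 1910 - 306\right) + 320049\right) \left(- \frac{1}{8501577}\right)} = \frac{1}{\left(1603 + 320049\right) \left(- \frac{1}{8501577}\right)} = \frac{1}{321652 \left(- \frac{1}{8501577}\right)} = \frac{1}{- \frac{321652}{8501577}} = - \frac{8501577}{321652}$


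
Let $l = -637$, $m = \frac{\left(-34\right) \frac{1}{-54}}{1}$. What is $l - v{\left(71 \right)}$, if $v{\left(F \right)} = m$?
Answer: $- \frac{17216}{27} \approx -637.63$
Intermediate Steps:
$m = \frac{17}{27}$ ($m = \left(-34\right) \left(- \frac{1}{54}\right) 1 = \frac{17}{27} \cdot 1 = \frac{17}{27} \approx 0.62963$)
$v{\left(F \right)} = \frac{17}{27}$
$l - v{\left(71 \right)} = -637 - \frac{17}{27} = - \frac{17216}{27}$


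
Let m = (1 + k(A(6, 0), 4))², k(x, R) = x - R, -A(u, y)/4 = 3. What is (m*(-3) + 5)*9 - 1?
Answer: -6031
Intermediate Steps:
A(u, y) = -12 (A(u, y) = -4*3 = -12)
m = 225 (m = (1 + (-12 - 1*4))² = (1 + (-12 - 4))² = (1 - 16)² = (-15)² = 225)
(m*(-3) + 5)*9 - 1 = (225*(-3) + 5)*9 - 1 = (-675 + 5)*9 - 1 = -670*9 - 1 = -6030 - 1 = -6031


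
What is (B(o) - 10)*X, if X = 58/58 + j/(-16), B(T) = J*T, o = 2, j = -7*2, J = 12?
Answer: 105/4 ≈ 26.250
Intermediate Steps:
j = -14
B(T) = 12*T
X = 15/8 (X = 58/58 - 14/(-16) = 58*(1/58) - 14*(-1/16) = 1 + 7/8 = 15/8 ≈ 1.8750)
(B(o) - 10)*X = (12*2 - 10)*(15/8) = (24 - 10)*(15/8) = 14*(15/8) = 105/4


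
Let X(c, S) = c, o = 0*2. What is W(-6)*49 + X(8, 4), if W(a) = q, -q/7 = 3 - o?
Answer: -1021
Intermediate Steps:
o = 0
q = -21 (q = -7*(3 - 1*0) = -7*(3 + 0) = -7*3 = -21)
W(a) = -21
W(-6)*49 + X(8, 4) = -21*49 + 8 = -1029 + 8 = -1021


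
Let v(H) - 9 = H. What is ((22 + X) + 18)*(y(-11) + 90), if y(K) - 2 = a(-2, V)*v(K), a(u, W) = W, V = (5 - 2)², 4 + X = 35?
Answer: 5254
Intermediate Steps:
X = 31 (X = -4 + 35 = 31)
v(H) = 9 + H
V = 9 (V = 3² = 9)
y(K) = 83 + 9*K (y(K) = 2 + 9*(9 + K) = 2 + (81 + 9*K) = 83 + 9*K)
((22 + X) + 18)*(y(-11) + 90) = ((22 + 31) + 18)*((83 + 9*(-11)) + 90) = (53 + 18)*((83 - 99) + 90) = 71*(-16 + 90) = 71*74 = 5254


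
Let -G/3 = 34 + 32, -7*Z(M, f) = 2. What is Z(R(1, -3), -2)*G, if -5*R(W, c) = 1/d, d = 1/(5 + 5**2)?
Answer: 396/7 ≈ 56.571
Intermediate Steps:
d = 1/30 (d = 1/(5 + 25) = 1/30 ≈ 0.033333)
R(W, c) = -6 (R(W, c) = -1/(5*1/30) = -1/5*30 = -6)
Z(M, f) = -2/7 (Z(M, f) = -1/7*2 = -2/7)
G = -198 (G = -3*(34 + 32) = -3*66 = -198)
Z(R(1, -3), -2)*G = -2/7*(-198) = 396/7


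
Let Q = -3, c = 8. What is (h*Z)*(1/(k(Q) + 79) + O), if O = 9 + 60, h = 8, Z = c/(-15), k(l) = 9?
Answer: -48584/165 ≈ -294.45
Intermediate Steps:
Z = -8/15 (Z = 8/(-15) = 8*(-1/15) = -8/15 ≈ -0.53333)
O = 69
(h*Z)*(1/(k(Q) + 79) + O) = (8*(-8/15))*(1/(9 + 79) + 69) = -64*(1/88 + 69)/15 = -64/15*6073/88 = -48584/165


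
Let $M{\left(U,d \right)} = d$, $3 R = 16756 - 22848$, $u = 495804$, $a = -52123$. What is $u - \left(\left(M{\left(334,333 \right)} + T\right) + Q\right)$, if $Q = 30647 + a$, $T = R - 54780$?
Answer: $\frac{1721273}{3} \approx 5.7376 \cdot 10^{5}$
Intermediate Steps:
$R = - \frac{6092}{3}$ ($R = \frac{16756 - 22848}{3} = \frac{1}{3} \left(-6092\right) = - \frac{6092}{3} \approx -2030.7$)
$T = - \frac{170432}{3}$ ($T = - \frac{6092}{3} - 54780 = - \frac{170432}{3} \approx -56811.0$)
$Q = -21476$ ($Q = 30647 - 52123 = -21476$)
$u - \left(\left(M{\left(334,333 \right)} + T\right) + Q\right) = 495804 - \left(\left(333 - \frac{170432}{3}\right) - 21476\right) = 495804 - \left(- \frac{169433}{3} - 21476\right) = 495804 - - \frac{233861}{3} = 495804 + \frac{233861}{3} = \frac{1721273}{3}$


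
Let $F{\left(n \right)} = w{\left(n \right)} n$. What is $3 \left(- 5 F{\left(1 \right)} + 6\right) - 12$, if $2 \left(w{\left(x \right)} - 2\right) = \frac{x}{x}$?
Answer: $- \frac{63}{2} \approx -31.5$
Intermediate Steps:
$w{\left(x \right)} = \frac{5}{2}$ ($w{\left(x \right)} = 2 + \frac{x \frac{1}{x}}{2} = 2 + \frac{1}{2} \cdot 1 = 2 + \frac{1}{2} = \frac{5}{2}$)
$F{\left(n \right)} = \frac{5 n}{2}$
$3 \left(- 5 F{\left(1 \right)} + 6\right) - 12 = 3 \left(- 5 \cdot \frac{5}{2} \cdot 1 + 6\right) - 12 = 3 \left(\left(-5\right) \frac{5}{2} + 6\right) - 12 = 3 \left(- \frac{25}{2} + 6\right) - 12 = 3 \left(- \frac{13}{2}\right) - 12 = - \frac{39}{2} - 12 = - \frac{63}{2}$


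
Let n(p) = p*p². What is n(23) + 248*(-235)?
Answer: -46113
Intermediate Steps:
n(p) = p³
n(23) + 248*(-235) = 23³ + 248*(-235) = 12167 - 58280 = -46113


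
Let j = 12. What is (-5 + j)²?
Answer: 49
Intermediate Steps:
(-5 + j)² = (-5 + 12)² = 7² = 49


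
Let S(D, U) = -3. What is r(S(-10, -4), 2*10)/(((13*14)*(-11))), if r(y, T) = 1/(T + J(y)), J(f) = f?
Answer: -1/34034 ≈ -2.9382e-5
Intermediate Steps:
r(y, T) = 1/(T + y)
r(S(-10, -4), 2*10)/(((13*14)*(-11))) = 1/((2*10 - 3)*(((13*14)*(-11)))) = 1/((20 - 3)*((182*(-11)))) = 1/(17*(-2002)) = (1/17)*(-1/2002) = -1/34034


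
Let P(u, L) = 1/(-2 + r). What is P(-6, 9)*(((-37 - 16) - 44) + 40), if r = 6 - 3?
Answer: -57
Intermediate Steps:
r = 3
P(u, L) = 1 (P(u, L) = 1/(-2 + 3) = 1/1 = 1)
P(-6, 9)*(((-37 - 16) - 44) + 40) = 1*(((-37 - 16) - 44) + 40) = 1*((-53 - 44) + 40) = 1*(-97 + 40) = 1*(-57) = -57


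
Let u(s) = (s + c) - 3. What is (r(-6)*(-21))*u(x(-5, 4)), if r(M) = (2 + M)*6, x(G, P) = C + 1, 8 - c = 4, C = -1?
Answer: 504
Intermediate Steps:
c = 4 (c = 8 - 1*4 = 8 - 4 = 4)
x(G, P) = 0 (x(G, P) = -1 + 1 = 0)
r(M) = 12 + 6*M
u(s) = 1 + s (u(s) = (s + 4) - 3 = (4 + s) - 3 = 1 + s)
(r(-6)*(-21))*u(x(-5, 4)) = ((12 + 6*(-6))*(-21))*(1 + 0) = ((12 - 36)*(-21))*1 = -24*(-21)*1 = 504*1 = 504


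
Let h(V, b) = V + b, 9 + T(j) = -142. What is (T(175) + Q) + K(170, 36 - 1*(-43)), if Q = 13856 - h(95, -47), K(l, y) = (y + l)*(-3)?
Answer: 12910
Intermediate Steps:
T(j) = -151 (T(j) = -9 - 142 = -151)
K(l, y) = -3*l - 3*y (K(l, y) = (l + y)*(-3) = -3*l - 3*y)
Q = 13808 (Q = 13856 - (95 - 47) = 13856 - 1*48 = 13856 - 48 = 13808)
(T(175) + Q) + K(170, 36 - 1*(-43)) = (-151 + 13808) + (-3*170 - 3*(36 - 1*(-43))) = 13657 + (-510 - 3*(36 + 43)) = 13657 + (-510 - 3*79) = 13657 + (-510 - 237) = 13657 - 747 = 12910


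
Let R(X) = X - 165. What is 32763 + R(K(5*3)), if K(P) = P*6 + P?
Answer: 32703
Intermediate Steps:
K(P) = 7*P (K(P) = 6*P + P = 7*P)
R(X) = -165 + X
32763 + R(K(5*3)) = 32763 + (-165 + 7*(5*3)) = 32763 + (-165 + 7*15) = 32763 + (-165 + 105) = 32763 - 60 = 32703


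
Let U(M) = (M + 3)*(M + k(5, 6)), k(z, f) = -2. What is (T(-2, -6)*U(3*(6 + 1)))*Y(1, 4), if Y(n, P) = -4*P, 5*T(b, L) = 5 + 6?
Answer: -80256/5 ≈ -16051.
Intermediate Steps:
T(b, L) = 11/5 (T(b, L) = (5 + 6)/5 = (⅕)*11 = 11/5)
U(M) = (-2 + M)*(3 + M) (U(M) = (M + 3)*(M - 2) = (3 + M)*(-2 + M) = (-2 + M)*(3 + M))
(T(-2, -6)*U(3*(6 + 1)))*Y(1, 4) = (11*(-6 + 3*(6 + 1) + (3*(6 + 1))²)/5)*(-4*4) = (11*(-6 + 3*7 + (3*7)²)/5)*(-16) = (11*(-6 + 21 + 21²)/5)*(-16) = (11*(-6 + 21 + 441)/5)*(-16) = ((11/5)*456)*(-16) = (5016/5)*(-16) = -80256/5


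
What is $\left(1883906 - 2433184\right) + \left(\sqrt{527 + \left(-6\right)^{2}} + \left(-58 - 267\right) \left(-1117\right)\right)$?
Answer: $-186253 + \sqrt{563} \approx -1.8623 \cdot 10^{5}$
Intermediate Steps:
$\left(1883906 - 2433184\right) + \left(\sqrt{527 + \left(-6\right)^{2}} + \left(-58 - 267\right) \left(-1117\right)\right) = \left(1883906 - 2433184\right) + \left(\sqrt{527 + 36} + \left(-58 - 267\right) \left(-1117\right)\right) = -549278 + \left(\sqrt{563} - -363025\right) = -549278 + \left(\sqrt{563} + 363025\right) = -549278 + \left(363025 + \sqrt{563}\right) = -186253 + \sqrt{563}$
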